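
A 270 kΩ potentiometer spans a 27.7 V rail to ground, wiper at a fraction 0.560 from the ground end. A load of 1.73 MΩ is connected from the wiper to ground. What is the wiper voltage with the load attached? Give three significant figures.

V ≈ 14.9 V

The wiper splits the pot into (1−α)R = 118.8 kΩ above and αR = 151.2 kΩ below.
Lower section ‖ load = 139.0 kΩ.
V_wiper = 27.7 × 139.0/(118.8 + 139.0) = 14.9 V.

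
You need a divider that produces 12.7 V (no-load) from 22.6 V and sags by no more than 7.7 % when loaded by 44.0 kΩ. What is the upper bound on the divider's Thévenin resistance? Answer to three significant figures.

R_th ≤ 3.67 kΩ

Loading drop = R_th/(R_th + R_L) ≤ 0.0770, so R_th ≤ R_L · ε/(1−ε) = 44.0 kΩ × 0.0770/0.9230 = 3.67 kΩ.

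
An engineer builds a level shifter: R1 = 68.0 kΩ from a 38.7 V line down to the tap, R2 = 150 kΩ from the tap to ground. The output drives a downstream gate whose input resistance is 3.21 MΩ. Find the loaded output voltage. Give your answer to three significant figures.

The load sits in parallel with R2: R2‖R_L = (150 × 3210) / (150 + 3210) = 143.3 kΩ.
V_out = 38.7 × 143.3 / (68.0 + 143.3) = 38.7 × 143.3/211.3 = 26.2 V.

V_out ≈ 26.2 V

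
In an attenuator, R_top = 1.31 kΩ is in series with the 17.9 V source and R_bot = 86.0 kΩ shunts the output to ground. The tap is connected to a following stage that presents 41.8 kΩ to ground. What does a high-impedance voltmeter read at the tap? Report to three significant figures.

The load sits in parallel with R_bot: R_bot‖R_L = (86.0 × 41.8) / (86.0 + 41.8) = 28.13 kΩ.
V_out = 17.9 × 28.13 / (1.31 + 28.13) = 17.9 × 28.13/29.44 = 17.1 V.

V_out ≈ 17.1 V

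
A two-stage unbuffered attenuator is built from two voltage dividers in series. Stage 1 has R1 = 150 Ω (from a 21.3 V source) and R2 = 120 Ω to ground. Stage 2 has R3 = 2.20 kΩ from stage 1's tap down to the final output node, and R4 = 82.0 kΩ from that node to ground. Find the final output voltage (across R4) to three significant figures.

V_out ≈ 9.21 V

Stage 2 presents R3+R4 = 84200 Ω as a load on stage 1's tap.
Stage 1's lower leg becomes R2‖(R3+R4) = 119.8 Ω, so V_mid = 21.3 × 119.8/269.8 = 9.459 V.
Stage 2 is itself unloaded: V_out = V_mid × R4/(R3+R4) = 9.459 × 82000/84200 = 9.21 V.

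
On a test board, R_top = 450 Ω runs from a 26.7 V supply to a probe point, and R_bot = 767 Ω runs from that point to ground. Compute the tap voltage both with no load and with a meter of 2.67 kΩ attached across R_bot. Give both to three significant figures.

Open-circuit: V = 26.7 × 767/(450 + 767) = 16.8 V.
With the load, R_bot becomes R_bot‖R_L = 595.8 Ω, so V = 26.7 × 595.8/1046 = 15.2 V.

Unloaded: 16.8 V; loaded: 15.2 V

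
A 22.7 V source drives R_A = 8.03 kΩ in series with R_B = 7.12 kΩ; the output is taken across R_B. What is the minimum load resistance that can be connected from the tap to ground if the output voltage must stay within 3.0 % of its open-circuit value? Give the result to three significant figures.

Output resistance R_th = R_A‖R_B = (8.03 × 7.12)/15.15 = 3.774 kΩ.
The fractional drop is R_th/(R_th + R_L); requiring this ≤ 0.0300 gives R_L ≥ R_th(1/0.0300 − 1) = 3.774 × 32.33 = 122 kΩ.

R_L(min) ≈ 122 kΩ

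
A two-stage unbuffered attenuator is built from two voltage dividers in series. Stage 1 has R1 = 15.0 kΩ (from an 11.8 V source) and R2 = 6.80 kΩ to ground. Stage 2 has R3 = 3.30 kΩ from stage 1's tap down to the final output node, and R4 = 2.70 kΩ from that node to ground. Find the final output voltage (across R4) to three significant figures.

Stage 2 presents R3+R4 = 6.000 kΩ as a load on stage 1's tap.
Stage 1's lower leg becomes R2‖(R3+R4) = 3.188 kΩ, so V_mid = 11.8 × 3.188/18.19 = 2.068 V.
Stage 2 is itself unloaded: V_out = V_mid × R4/(R3+R4) = 2.068 × 2.70/6.000 = 0.931 V.

V_out ≈ 0.931 V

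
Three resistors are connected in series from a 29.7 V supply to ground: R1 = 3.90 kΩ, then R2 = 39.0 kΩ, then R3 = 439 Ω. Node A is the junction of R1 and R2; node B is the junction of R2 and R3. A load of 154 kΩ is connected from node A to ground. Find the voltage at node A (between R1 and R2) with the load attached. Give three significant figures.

V ≈ 26.4 V

Below node A the series string R2+R3 = 39440 Ω sits in parallel with the 154000 Ω load: 31400 Ω.
V_A = 29.7 × 31400/(3900 + 31400) = 26.4 V.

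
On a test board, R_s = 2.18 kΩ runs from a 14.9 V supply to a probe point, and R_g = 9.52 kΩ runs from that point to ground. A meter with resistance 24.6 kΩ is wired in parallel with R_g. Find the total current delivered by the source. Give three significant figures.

I ≈ 1.65 mA

R_g‖R_L = 6.864 kΩ, so the source sees R_s + R_g‖R_L = 9.044 kΩ.
I = 14.9 V / 9.044 kΩ = 1.65 mA.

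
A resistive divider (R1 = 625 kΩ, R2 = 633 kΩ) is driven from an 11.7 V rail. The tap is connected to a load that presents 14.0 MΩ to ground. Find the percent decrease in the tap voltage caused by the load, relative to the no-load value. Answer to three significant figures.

2.20 %

The divider's output (Thévenin) resistance is R1‖R2 = 314.5 kΩ.
Fractional drop under load = R_th/(R_th + R_L) = 314.5 / (314.5 + 14000) = 0.02197.
So the output falls by 2.20 %.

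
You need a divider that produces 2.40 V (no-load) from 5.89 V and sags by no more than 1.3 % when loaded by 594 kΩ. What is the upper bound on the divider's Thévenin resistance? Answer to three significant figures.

Loading drop = R_th/(R_th + R_L) ≤ 0.0130, so R_th ≤ R_L · ε/(1−ε) = 594 kΩ × 0.0130/0.9870 = 7.82 kΩ.

R_th ≤ 7.82 kΩ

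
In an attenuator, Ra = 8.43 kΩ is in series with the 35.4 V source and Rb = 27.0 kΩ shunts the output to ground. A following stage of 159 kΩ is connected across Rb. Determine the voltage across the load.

V_out ≈ 25.9 V

The load sits in parallel with Rb: Rb‖R_L = (27.0 × 159) / (27.0 + 159) = 23.08 kΩ.
V_out = 35.4 × 23.08 / (8.43 + 23.08) = 35.4 × 23.08/31.51 = 25.9 V.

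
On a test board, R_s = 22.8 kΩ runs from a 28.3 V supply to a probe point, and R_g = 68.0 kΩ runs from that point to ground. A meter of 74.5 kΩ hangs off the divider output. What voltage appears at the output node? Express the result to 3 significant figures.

The load sits in parallel with R_g: R_g‖R_L = (68.0 × 74.5) / (68.0 + 74.5) = 35.55 kΩ.
V_out = 28.3 × 35.55 / (22.8 + 35.55) = 28.3 × 35.55/58.35 = 17.2 V.

V_out ≈ 17.2 V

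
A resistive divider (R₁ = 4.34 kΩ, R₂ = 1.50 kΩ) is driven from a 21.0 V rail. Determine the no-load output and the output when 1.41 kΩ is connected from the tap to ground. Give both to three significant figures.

Open-circuit: V = 21.0 × 1.50/(4.34 + 1.50) = 5.39 V.
With the load, R₂ becomes R₂‖R_L = 0.7268 kΩ, so V = 21.0 × 0.7268/5.067 = 3.01 V.

Unloaded: 5.39 V; loaded: 3.01 V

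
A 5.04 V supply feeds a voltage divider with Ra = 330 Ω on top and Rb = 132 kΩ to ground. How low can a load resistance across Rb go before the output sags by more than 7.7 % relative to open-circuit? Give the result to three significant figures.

R_L(min) ≈ 3.95 kΩ

Output resistance R_th = Ra‖Rb = (330 × 132000)/132300 = 329.2 Ω.
The fractional drop is R_th/(R_th + R_L); requiring this ≤ 0.0770 gives R_L ≥ R_th(1/0.0770 − 1) = 329.2 × 11.99 = 3.95 kΩ.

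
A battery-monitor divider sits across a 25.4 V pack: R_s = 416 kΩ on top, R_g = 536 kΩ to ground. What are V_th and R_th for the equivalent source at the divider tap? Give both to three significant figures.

V_th = 14.3 V, R_th = 234 kΩ

V_th is the open-circuit tap voltage: 25.4 × 536/(416 + 536) = 14.3 V.
With the supply zeroed, R_s and R_g appear in parallel from the tap: R_th = R_s‖R_g = (416 × 536)/952.0 = 234 kΩ.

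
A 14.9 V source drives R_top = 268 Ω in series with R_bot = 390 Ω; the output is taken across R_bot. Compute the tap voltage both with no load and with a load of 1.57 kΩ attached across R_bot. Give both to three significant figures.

Open-circuit: V = 14.9 × 390/(268 + 390) = 8.83 V.
With the load, R_bot becomes R_bot‖R_L = 312.4 Ω, so V = 14.9 × 312.4/580.4 = 8.02 V.

Unloaded: 8.83 V; loaded: 8.02 V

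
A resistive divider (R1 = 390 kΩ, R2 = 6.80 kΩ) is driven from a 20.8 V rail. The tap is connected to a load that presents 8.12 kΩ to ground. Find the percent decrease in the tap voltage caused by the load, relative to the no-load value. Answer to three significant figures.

The divider's output (Thévenin) resistance is R1‖R2 = 6.683 kΩ.
Fractional drop under load = R_th/(R_th + R_L) = 6.683 / (6.683 + 8.12) = 0.4515.
So the output falls by 45.1 %.

45.1 %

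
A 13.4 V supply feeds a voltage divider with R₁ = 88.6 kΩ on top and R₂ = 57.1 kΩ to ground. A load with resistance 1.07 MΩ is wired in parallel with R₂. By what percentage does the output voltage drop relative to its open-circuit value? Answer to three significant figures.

The divider's output (Thévenin) resistance is R₁‖R₂ = 34.72 kΩ.
Fractional drop under load = R_th/(R_th + R_L) = 34.72 / (34.72 + 1070) = 0.03143.
So the output falls by 3.14 %.

3.14 %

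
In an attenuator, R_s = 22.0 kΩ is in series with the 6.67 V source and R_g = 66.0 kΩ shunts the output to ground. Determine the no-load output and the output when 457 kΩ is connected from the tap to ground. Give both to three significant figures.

Unloaded: 5.00 V; loaded: 4.83 V

Open-circuit: V = 6.67 × 66.0/(22.0 + 66.0) = 5.00 V.
With the load, R_g becomes R_g‖R_L = 57.67 kΩ, so V = 6.67 × 57.67/79.67 = 4.83 V.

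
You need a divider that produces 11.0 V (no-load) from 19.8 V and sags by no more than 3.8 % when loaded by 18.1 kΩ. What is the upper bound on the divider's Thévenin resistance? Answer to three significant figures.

Loading drop = R_th/(R_th + R_L) ≤ 0.0380, so R_th ≤ R_L · ε/(1−ε) = 18.1 kΩ × 0.0380/0.9620 = 715 Ω.

R_th ≤ 715 Ω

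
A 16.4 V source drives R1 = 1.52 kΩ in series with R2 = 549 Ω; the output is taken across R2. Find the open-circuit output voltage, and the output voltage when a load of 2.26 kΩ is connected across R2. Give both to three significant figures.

Unloaded: 4.35 V; loaded: 3.69 V

Open-circuit: V = 16.4 × 549/(1520 + 549) = 4.35 V.
With the load, R2 becomes R2‖R_L = 441.7 Ω, so V = 16.4 × 441.7/1962 = 3.69 V.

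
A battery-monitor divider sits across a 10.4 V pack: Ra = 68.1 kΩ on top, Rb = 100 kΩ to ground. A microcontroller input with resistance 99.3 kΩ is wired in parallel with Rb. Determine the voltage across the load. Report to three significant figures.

The load sits in parallel with Rb: Rb‖R_L = (100 × 99.3) / (100 + 99.3) = 49.82 kΩ.
V_out = 10.4 × 49.82 / (68.1 + 49.82) = 10.4 × 49.82/117.9 = 4.39 V.

V_out ≈ 4.39 V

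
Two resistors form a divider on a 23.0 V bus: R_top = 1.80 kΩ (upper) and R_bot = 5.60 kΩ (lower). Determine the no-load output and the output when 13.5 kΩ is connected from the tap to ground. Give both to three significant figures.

Unloaded: 17.4 V; loaded: 15.8 V

Open-circuit: V = 23.0 × 5.60/(1.80 + 5.60) = 17.4 V.
With the load, R_bot becomes R_bot‖R_L = 3.958 kΩ, so V = 23.0 × 3.958/5.758 = 15.8 V.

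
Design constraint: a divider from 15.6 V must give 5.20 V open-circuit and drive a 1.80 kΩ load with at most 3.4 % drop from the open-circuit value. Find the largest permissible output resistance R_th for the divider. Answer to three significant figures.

R_th ≤ 63.4 Ω

Loading drop = R_th/(R_th + R_L) ≤ 0.0340, so R_th ≤ R_L · ε/(1−ε) = 1.80 kΩ × 0.0340/0.9660 = 63.4 Ω.
(Any R1, R2 with R2/(R1+R2) = 0.333 and R1‖R2 ≤ 63.4 Ω will meet the spec.)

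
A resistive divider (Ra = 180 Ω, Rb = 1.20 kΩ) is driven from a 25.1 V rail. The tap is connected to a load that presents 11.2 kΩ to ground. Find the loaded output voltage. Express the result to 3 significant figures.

The load sits in parallel with Rb: Rb‖R_L = (1200 × 11200) / (1200 + 11200) = 1084 Ω.
V_out = 25.1 × 1084 / (180 + 1084) = 25.1 × 1084/1264 = 21.5 V.
(Unloaded it would have been 21.8 V.)

V_out ≈ 21.5 V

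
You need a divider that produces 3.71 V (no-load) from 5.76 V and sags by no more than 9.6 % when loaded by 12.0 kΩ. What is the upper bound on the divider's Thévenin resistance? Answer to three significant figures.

Loading drop = R_th/(R_th + R_L) ≤ 0.0960, so R_th ≤ R_L · ε/(1−ε) = 12.0 kΩ × 0.0960/0.9040 = 1.27 kΩ.
(Any R1, R2 with R2/(R1+R2) = 0.644 and R1‖R2 ≤ 1.27 kΩ will meet the spec.)

R_th ≤ 1.27 kΩ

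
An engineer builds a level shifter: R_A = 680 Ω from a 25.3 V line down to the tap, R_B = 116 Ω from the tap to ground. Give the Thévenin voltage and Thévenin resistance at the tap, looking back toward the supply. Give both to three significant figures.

V_th is the open-circuit tap voltage: 25.3 × 116/(680 + 116) = 3.69 V.
With the supply zeroed, R_A and R_B appear in parallel from the tap: R_th = R_A‖R_B = (680 × 116)/796.0 = 99.1 Ω.

V_th = 3.69 V, R_th = 99.1 Ω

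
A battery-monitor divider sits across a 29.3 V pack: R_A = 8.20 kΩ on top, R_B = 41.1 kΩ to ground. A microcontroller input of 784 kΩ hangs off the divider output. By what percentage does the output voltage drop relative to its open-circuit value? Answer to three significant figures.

The divider's output (Thévenin) resistance is R_A‖R_B = 6.836 kΩ.
Fractional drop under load = R_th/(R_th + R_L) = 6.836 / (6.836 + 784) = 0.008644.
So the output falls by 0.864 %.

0.864 %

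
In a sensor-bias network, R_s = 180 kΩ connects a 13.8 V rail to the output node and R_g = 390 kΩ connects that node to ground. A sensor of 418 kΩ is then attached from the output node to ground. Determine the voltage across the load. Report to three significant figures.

The load sits in parallel with R_g: R_g‖R_L = (390 × 418) / (390 + 418) = 201.8 kΩ.
V_out = 13.8 × 201.8 / (180 + 201.8) = 13.8 × 201.8/381.8 = 7.29 V.
(Unloaded it would have been 9.44 V.)

V_out ≈ 7.29 V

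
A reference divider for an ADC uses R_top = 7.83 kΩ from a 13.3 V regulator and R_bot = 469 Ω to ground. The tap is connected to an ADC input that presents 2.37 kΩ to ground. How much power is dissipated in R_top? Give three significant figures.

P ≈ 20.5 mW

Total resistance from the source is R_top + (R_bot‖R_L) = 8222 Ω, so I = 13.3/8222 Ω = 1.618 mA.
P = I²·R_top = (1.618 mA)² × 7.83 kΩ = 20.5 mW.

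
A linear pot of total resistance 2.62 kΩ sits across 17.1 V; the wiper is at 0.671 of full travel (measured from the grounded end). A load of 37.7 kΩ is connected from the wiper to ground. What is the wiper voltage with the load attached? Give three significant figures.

The wiper splits the pot into (1−α)R = 862.0 Ω above and αR = 1758 Ω below.
Lower section ‖ load = 1680 Ω.
V_wiper = 17.1 × 1680/(862.0 + 1680) = 11.3 V.

V ≈ 11.3 V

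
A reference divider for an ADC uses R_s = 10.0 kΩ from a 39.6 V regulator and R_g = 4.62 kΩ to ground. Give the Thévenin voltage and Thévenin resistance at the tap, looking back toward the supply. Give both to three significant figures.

V_th = 12.5 V, R_th = 3.16 kΩ

V_th is the open-circuit tap voltage: 39.6 × 4.62/(10.0 + 4.62) = 12.5 V.
With the supply zeroed, R_s and R_g appear in parallel from the tap: R_th = R_s‖R_g = (10.0 × 4.62)/14.62 = 3.16 kΩ.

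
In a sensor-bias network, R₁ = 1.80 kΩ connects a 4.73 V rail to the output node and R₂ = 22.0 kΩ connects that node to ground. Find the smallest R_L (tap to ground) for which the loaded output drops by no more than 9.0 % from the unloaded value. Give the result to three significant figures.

R_L(min) ≈ 16.8 kΩ

Output resistance R_th = R₁‖R₂ = (1.80 × 22.0)/23.80 = 1.664 kΩ.
The fractional drop is R_th/(R_th + R_L); requiring this ≤ 0.0900 gives R_L ≥ R_th(1/0.0900 − 1) = 1.664 × 10.11 = 16.8 kΩ.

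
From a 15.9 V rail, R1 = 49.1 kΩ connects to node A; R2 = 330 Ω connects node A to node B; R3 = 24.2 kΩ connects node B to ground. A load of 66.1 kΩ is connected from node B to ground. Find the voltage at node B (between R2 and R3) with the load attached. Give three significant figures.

V ≈ 4.19 V

At node B, R3 is in parallel with the load: R3‖R_L = 17710 Ω.
Below node A the resistance is R2 + (R3‖R_L) = 18040 Ω, so V_A = 15.9 × 18040/67140 = 4.273 V.
Then V_B = V_A × (R3‖R_L)/(R2 + R3‖R_L) = 4.273 × 17710/18040 = 4.19 V.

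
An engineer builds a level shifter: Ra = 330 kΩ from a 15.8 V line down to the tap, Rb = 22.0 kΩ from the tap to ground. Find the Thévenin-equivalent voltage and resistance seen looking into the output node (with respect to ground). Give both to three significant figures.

V_th is the open-circuit tap voltage: 15.8 × 22.0/(330 + 22.0) = 0.988 V.
With the supply zeroed, Ra and Rb appear in parallel from the tap: R_th = Ra‖Rb = (330 × 22.0)/352.0 = 20.6 kΩ.

V_th = 0.988 V, R_th = 20.6 kΩ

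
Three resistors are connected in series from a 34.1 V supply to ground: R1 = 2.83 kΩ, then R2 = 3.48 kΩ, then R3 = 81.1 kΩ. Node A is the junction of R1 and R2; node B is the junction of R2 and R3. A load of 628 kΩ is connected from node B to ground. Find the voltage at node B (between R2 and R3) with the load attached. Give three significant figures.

At node B, R3 is in parallel with the load: R3‖R_L = 71.82 kΩ.
Below node A the resistance is R2 + (R3‖R_L) = 75.30 kΩ, so V_A = 34.1 × 75.30/78.13 = 32.86 V.
Then V_B = V_A × (R3‖R_L)/(R2 + R3‖R_L) = 32.86 × 71.82/75.30 = 31.3 V.

V ≈ 31.3 V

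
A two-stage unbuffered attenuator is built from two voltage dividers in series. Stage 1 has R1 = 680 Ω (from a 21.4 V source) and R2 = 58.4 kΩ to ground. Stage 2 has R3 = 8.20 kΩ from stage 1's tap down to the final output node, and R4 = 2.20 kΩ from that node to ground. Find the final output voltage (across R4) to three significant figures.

Stage 2 presents R3+R4 = 10400 Ω as a load on stage 1's tap.
Stage 1's lower leg becomes R2‖(R3+R4) = 8828 Ω, so V_mid = 21.4 × 8828/9508 = 19.87 V.
Stage 2 is itself unloaded: V_out = V_mid × R4/(R3+R4) = 19.87 × 2200/10400 = 4.20 V.

V_out ≈ 4.20 V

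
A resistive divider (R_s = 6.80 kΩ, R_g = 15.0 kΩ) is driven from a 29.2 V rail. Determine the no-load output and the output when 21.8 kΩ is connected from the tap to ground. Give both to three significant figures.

Unloaded: 20.1 V; loaded: 16.5 V

Open-circuit: V = 29.2 × 15.0/(6.80 + 15.0) = 20.1 V.
With the load, R_g becomes R_g‖R_L = 8.886 kΩ, so V = 29.2 × 8.886/15.69 = 16.5 V.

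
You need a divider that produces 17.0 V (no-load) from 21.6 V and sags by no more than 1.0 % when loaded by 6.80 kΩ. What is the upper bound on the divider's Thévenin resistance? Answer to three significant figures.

Loading drop = R_th/(R_th + R_L) ≤ 0.0100, so R_th ≤ R_L · ε/(1−ε) = 6.80 kΩ × 0.0100/0.9900 = 68.7 Ω.
(Any R1, R2 with R2/(R1+R2) = 0.787 and R1‖R2 ≤ 68.7 Ω will meet the spec.)

R_th ≤ 68.7 Ω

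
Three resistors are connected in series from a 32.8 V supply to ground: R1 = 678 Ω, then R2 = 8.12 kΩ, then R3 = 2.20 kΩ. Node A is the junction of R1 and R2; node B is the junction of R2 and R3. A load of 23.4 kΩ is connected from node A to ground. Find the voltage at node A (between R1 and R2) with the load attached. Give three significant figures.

V ≈ 30.0 V

Below node A the series string R2+R3 = 10320 Ω sits in parallel with the 23400 Ω load: 7162 Ω.
V_A = 32.8 × 7162/(678 + 7162) = 30.0 V.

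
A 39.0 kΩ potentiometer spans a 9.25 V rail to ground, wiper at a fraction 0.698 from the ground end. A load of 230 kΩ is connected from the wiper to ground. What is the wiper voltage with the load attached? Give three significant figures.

V ≈ 6.23 V

The wiper splits the pot into (1−α)R = 11.78 kΩ above and αR = 27.22 kΩ below.
Lower section ‖ load = 24.34 kΩ.
V_wiper = 9.25 × 24.34/(11.78 + 24.34) = 6.23 V.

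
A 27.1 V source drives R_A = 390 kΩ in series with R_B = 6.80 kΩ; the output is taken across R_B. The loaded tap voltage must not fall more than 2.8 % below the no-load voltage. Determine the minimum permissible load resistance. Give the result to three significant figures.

R_L(min) ≈ 232 kΩ

Output resistance R_th = R_A‖R_B = (390 × 6.80)/396.8 = 6.683 kΩ.
The fractional drop is R_th/(R_th + R_L); requiring this ≤ 0.0280 gives R_L ≥ R_th(1/0.0280 − 1) = 6.683 × 34.71 = 232 kΩ.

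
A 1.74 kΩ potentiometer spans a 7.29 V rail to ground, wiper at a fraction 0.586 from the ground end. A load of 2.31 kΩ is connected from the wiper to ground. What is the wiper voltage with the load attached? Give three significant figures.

V ≈ 3.61 V

The wiper splits the pot into (1−α)R = 720.4 Ω above and αR = 1020 Ω below.
Lower section ‖ load = 707.4 Ω.
V_wiper = 7.29 × 707.4/(720.4 + 707.4) = 3.61 V.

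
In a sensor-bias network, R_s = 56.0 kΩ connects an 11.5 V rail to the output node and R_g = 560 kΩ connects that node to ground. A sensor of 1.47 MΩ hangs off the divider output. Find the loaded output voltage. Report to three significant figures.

The load sits in parallel with R_g: R_g‖R_L = (560 × 1470) / (560 + 1470) = 405.5 kΩ.
V_out = 11.5 × 405.5 / (56.0 + 405.5) = 11.5 × 405.5/461.5 = 10.1 V.

V_out ≈ 10.1 V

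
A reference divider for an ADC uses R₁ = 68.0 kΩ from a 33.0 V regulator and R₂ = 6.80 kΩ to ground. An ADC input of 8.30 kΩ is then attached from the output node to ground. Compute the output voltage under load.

The load sits in parallel with R₂: R₂‖R_L = (6.80 × 8.30) / (6.80 + 8.30) = 3.738 kΩ.
V_out = 33.0 × 3.738 / (68.0 + 3.738) = 33.0 × 3.738/71.74 = 1.72 V.

V_out ≈ 1.72 V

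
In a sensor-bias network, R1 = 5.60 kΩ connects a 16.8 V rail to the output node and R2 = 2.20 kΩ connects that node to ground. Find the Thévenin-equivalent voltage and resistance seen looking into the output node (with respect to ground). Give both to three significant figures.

V_th = 4.74 V, R_th = 1.58 kΩ

V_th is the open-circuit tap voltage: 16.8 × 2.20/(5.60 + 2.20) = 4.74 V.
With the supply zeroed, R1 and R2 appear in parallel from the tap: R_th = R1‖R2 = (5.60 × 2.20)/7.800 = 1.58 kΩ.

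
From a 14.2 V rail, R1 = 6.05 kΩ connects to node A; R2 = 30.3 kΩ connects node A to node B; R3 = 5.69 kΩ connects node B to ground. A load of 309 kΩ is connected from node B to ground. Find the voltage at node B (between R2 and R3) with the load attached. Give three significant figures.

V ≈ 1.89 V

At node B, R3 is in parallel with the load: R3‖R_L = 5.587 kΩ.
Below node A the resistance is R2 + (R3‖R_L) = 35.89 kΩ, so V_A = 14.2 × 35.89/41.94 = 12.15 V.
Then V_B = V_A × (R3‖R_L)/(R2 + R3‖R_L) = 12.15 × 5.587/35.89 = 1.89 V.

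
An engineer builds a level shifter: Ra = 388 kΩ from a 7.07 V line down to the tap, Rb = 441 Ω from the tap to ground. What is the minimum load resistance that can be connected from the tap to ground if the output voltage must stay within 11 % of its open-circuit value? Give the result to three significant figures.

Output resistance R_th = Ra‖Rb = (388000 × 441)/388400 = 440.5 Ω.
The fractional drop is R_th/(R_th + R_L); requiring this ≤ 0.110 gives R_L ≥ R_th(1/0.110 − 1) = 440.5 × 8.091 = 3.56 kΩ.

R_L(min) ≈ 3.56 kΩ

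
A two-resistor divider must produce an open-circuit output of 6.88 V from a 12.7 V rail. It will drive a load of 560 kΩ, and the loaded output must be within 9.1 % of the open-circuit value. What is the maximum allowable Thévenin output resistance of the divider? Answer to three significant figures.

Loading drop = R_th/(R_th + R_L) ≤ 0.0910, so R_th ≤ R_L · ε/(1−ε) = 560 kΩ × 0.0910/0.9090 = 56.1 kΩ.
(Any R1, R2 with R2/(R1+R2) = 0.542 and R1‖R2 ≤ 56.1 kΩ will meet the spec.)

R_th ≤ 56.1 kΩ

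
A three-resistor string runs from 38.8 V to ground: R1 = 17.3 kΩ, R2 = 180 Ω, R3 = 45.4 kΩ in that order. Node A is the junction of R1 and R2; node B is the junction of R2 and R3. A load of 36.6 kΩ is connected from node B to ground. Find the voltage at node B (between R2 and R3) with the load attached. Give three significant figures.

At node B, R3 is in parallel with the load: R3‖R_L = 20260 Ω.
Below node A the resistance is R2 + (R3‖R_L) = 20440 Ω, so V_A = 38.8 × 20440/37740 = 21.02 V.
Then V_B = V_A × (R3‖R_L)/(R2 + R3‖R_L) = 21.02 × 20260/20440 = 20.8 V.

V ≈ 20.8 V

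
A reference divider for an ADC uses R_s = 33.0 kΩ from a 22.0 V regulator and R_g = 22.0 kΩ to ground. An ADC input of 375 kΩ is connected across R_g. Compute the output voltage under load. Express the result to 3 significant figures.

The load sits in parallel with R_g: R_g‖R_L = (22.0 × 375) / (22.0 + 375) = 20.78 kΩ.
V_out = 22.0 × 20.78 / (33.0 + 20.78) = 22.0 × 20.78/53.78 = 8.50 V.
(Unloaded it would have been 8.80 V.)

V_out ≈ 8.50 V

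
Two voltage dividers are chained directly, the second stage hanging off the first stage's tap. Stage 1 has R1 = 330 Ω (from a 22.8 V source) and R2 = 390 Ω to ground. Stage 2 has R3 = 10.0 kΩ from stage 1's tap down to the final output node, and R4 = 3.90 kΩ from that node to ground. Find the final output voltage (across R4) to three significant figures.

V_out ≈ 3.42 V

Stage 2 presents R3+R4 = 13900 Ω as a load on stage 1's tap.
Stage 1's lower leg becomes R2‖(R3+R4) = 379.4 Ω, so V_mid = 22.8 × 379.4/709.4 = 12.19 V.
Stage 2 is itself unloaded: V_out = V_mid × R4/(R3+R4) = 12.19 × 3900/13900 = 3.42 V.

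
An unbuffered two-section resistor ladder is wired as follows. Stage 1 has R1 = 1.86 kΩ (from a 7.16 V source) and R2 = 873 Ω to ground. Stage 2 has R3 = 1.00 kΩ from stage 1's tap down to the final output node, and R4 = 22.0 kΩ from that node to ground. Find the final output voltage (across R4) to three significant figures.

Stage 2 presents R3+R4 = 23000 Ω as a load on stage 1's tap.
Stage 1's lower leg becomes R2‖(R3+R4) = 841.1 Ω, so V_mid = 7.16 × 841.1/2701 = 2.230 V.
Stage 2 is itself unloaded: V_out = V_mid × R4/(R3+R4) = 2.230 × 22000/23000 = 2.13 V.

V_out ≈ 2.13 V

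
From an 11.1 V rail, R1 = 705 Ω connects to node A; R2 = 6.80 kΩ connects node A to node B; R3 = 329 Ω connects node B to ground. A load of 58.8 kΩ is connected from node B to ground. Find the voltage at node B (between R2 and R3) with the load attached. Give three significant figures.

At node B, R3 is in parallel with the load: R3‖R_L = 327.2 Ω.
Below node A the resistance is R2 + (R3‖R_L) = 7127 Ω, so V_A = 11.1 × 7127/7832 = 10.10 V.
Then V_B = V_A × (R3‖R_L)/(R2 + R3‖R_L) = 10.10 × 327.2/7127 = 0.464 V.

V ≈ 0.464 V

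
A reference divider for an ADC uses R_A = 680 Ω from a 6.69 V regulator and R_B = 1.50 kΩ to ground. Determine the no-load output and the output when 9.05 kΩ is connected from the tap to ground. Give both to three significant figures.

Open-circuit: V = 6.69 × 1500/(680 + 1500) = 4.60 V.
With the load, R_B becomes R_B‖R_L = 1287 Ω, so V = 6.69 × 1287/1967 = 4.38 V.

Unloaded: 4.60 V; loaded: 4.38 V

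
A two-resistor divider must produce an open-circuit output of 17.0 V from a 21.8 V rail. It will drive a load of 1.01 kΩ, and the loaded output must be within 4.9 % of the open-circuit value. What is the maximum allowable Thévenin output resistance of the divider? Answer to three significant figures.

R_th ≤ 52.0 Ω

Loading drop = R_th/(R_th + R_L) ≤ 0.0490, so R_th ≤ R_L · ε/(1−ε) = 1.01 kΩ × 0.0490/0.9510 = 52.0 Ω.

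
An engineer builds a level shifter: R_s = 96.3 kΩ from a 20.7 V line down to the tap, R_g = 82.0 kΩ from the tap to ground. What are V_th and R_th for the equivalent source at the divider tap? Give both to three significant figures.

V_th is the open-circuit tap voltage: 20.7 × 82.0/(96.3 + 82.0) = 9.52 V.
With the supply zeroed, R_s and R_g appear in parallel from the tap: R_th = R_s‖R_g = (96.3 × 82.0)/178.3 = 44.3 kΩ.

V_th = 9.52 V, R_th = 44.3 kΩ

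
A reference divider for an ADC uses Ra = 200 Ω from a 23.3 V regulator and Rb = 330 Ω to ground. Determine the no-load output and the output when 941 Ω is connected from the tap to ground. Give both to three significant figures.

Open-circuit: V = 23.3 × 330/(200 + 330) = 14.5 V.
With the load, Rb becomes Rb‖R_L = 244.3 Ω, so V = 23.3 × 244.3/444.3 = 12.8 V.

Unloaded: 14.5 V; loaded: 12.8 V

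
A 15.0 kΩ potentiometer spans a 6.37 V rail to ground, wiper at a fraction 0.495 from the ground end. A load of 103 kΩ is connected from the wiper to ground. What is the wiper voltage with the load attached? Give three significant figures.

V ≈ 3.04 V

The wiper splits the pot into (1−α)R = 7.575 kΩ above and αR = 7.425 kΩ below.
Lower section ‖ load = 6.926 kΩ.
V_wiper = 6.37 × 6.926/(7.575 + 6.926) = 3.04 V.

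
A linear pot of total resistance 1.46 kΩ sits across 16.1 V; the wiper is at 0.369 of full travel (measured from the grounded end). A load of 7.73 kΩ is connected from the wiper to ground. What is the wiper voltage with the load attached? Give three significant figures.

V ≈ 5.69 V

The wiper splits the pot into (1−α)R = 921.3 Ω above and αR = 538.7 Ω below.
Lower section ‖ load = 503.6 Ω.
V_wiper = 16.1 × 503.6/(921.3 + 503.6) = 5.69 V.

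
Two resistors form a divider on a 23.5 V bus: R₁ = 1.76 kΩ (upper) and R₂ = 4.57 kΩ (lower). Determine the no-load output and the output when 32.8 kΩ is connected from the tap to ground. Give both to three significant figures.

Unloaded: 17.0 V; loaded: 16.3 V

Open-circuit: V = 23.5 × 4.57/(1.76 + 4.57) = 17.0 V.
With the load, R₂ becomes R₂‖R_L = 4.011 kΩ, so V = 23.5 × 4.011/5.771 = 16.3 V.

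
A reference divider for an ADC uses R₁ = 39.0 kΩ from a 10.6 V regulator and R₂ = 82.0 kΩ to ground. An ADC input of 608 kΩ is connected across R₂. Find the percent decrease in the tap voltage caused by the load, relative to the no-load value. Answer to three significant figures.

4.17 %

The divider's output (Thévenin) resistance is R₁‖R₂ = 26.43 kΩ.
Fractional drop under load = R_th/(R_th + R_L) = 26.43 / (26.43 + 608) = 0.04166.
So the output falls by 4.17 %.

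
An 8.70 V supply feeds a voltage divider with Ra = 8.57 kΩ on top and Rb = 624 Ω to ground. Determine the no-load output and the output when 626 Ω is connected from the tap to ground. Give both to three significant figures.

Unloaded: 0.590 V; loaded: 0.306 V

Open-circuit: V = 8.70 × 624/(8570 + 624) = 0.590 V.
With the load, Rb becomes Rb‖R_L = 312.5 Ω, so V = 8.70 × 312.5/8882 = 0.306 V.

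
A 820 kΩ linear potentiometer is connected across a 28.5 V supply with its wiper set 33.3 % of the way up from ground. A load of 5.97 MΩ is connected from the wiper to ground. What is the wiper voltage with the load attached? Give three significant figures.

The wiper splits the pot into (1−α)R = 546.9 kΩ above and αR = 273.1 kΩ below.
Lower section ‖ load = 261.1 kΩ.
V_wiper = 28.5 × 261.1/(546.9 + 261.1) = 9.21 V.

V ≈ 9.21 V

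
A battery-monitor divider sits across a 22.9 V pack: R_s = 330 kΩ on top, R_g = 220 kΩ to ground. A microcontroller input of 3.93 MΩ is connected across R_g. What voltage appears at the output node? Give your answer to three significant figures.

V_out ≈ 8.86 V

The load sits in parallel with R_g: R_g‖R_L = (220 × 3930) / (220 + 3930) = 208.3 kΩ.
V_out = 22.9 × 208.3 / (330 + 208.3) = 22.9 × 208.3/538.3 = 8.86 V.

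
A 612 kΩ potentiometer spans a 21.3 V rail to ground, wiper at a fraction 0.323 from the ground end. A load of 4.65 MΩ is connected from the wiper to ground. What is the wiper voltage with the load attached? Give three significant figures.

V ≈ 6.69 V

The wiper splits the pot into (1−α)R = 414.3 kΩ above and αR = 197.7 kΩ below.
Lower section ‖ load = 189.6 kΩ.
V_wiper = 21.3 × 189.6/(414.3 + 189.6) = 6.69 V.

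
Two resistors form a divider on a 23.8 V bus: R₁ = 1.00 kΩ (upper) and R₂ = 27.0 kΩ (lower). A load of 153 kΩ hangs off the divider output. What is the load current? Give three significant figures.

R₂‖R_L = 22.95 kΩ; V_out = 23.8 × 22.95/23.95 = 22.81 V.
I_L = V_out / R_L = 22.81 / 153 kΩ = 0.149 mA.

I_L ≈ 0.149 mA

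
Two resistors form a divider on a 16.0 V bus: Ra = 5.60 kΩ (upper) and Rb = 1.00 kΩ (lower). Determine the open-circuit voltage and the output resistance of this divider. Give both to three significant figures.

V_th is the open-circuit tap voltage: 16.0 × 1.00/(5.60 + 1.00) = 2.42 V.
With the supply zeroed, Ra and Rb appear in parallel from the tap: R_th = Ra‖Rb = (5.60 × 1.00)/6.600 = 848 Ω.

V_th = 2.42 V, R_th = 848 Ω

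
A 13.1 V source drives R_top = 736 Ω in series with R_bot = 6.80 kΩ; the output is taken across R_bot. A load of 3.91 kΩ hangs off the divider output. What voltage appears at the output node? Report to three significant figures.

V_out ≈ 10.1 V

The load sits in parallel with R_bot: R_bot‖R_L = (6800 × 3910) / (6800 + 3910) = 2483 Ω.
V_out = 13.1 × 2483 / (736 + 2483) = 13.1 × 2483/3219 = 10.1 V.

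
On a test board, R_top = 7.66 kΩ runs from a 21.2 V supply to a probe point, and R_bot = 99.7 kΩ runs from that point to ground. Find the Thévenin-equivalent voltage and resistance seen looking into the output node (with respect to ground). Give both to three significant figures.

V_th is the open-circuit tap voltage: 21.2 × 99.7/(7.66 + 99.7) = 19.7 V.
With the supply zeroed, R_top and R_bot appear in parallel from the tap: R_th = R_top‖R_bot = (7.66 × 99.7)/107.4 = 7.11 kΩ.

V_th = 19.7 V, R_th = 7.11 kΩ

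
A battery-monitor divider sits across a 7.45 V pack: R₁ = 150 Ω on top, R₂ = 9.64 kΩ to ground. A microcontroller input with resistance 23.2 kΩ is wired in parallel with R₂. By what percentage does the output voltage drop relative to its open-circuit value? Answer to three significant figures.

0.633 %

The divider's output (Thévenin) resistance is R₁‖R₂ = 147.7 Ω.
Fractional drop under load = R_th/(R_th + R_L) = 147.7 / (147.7 + 23200) = 0.006326.
So the output falls by 0.633 %.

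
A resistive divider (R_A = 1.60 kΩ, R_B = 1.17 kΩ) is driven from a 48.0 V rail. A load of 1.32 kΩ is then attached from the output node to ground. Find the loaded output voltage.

The load sits in parallel with R_B: R_B‖R_L = (1.17 × 1.32) / (1.17 + 1.32) = 0.6202 kΩ.
V_out = 48.0 × 0.6202 / (1.60 + 0.6202) = 48.0 × 0.6202/2.220 = 13.4 V.
(Unloaded it would have been 20.3 V.)

V_out ≈ 13.4 V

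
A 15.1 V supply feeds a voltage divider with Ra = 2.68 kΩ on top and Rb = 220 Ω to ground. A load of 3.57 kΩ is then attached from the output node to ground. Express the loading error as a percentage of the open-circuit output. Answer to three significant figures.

5.39 %

The divider's output (Thévenin) resistance is Ra‖Rb = 203.3 Ω.
Fractional drop under load = R_th/(R_th + R_L) = 203.3 / (203.3 + 3570) = 0.05388.
So the output falls by 5.39 %.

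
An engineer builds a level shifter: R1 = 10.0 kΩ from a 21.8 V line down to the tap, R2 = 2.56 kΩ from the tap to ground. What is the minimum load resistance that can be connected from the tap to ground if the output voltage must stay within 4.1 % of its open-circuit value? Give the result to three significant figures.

Output resistance R_th = R1‖R2 = (10.0 × 2.56)/12.56 = 2.038 kΩ.
The fractional drop is R_th/(R_th + R_L); requiring this ≤ 0.0410 gives R_L ≥ R_th(1/0.0410 − 1) = 2.038 × 23.39 = 47.7 kΩ.

R_L(min) ≈ 47.7 kΩ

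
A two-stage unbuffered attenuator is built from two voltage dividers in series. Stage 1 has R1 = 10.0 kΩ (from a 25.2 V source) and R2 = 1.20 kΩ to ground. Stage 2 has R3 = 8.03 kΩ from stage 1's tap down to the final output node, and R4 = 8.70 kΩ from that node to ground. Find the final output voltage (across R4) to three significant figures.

Stage 2 presents R3+R4 = 16.73 kΩ as a load on stage 1's tap.
Stage 1's lower leg becomes R2‖(R3+R4) = 1.120 kΩ, so V_mid = 25.2 × 1.120/11.12 = 2.537 V.
Stage 2 is itself unloaded: V_out = V_mid × R4/(R3+R4) = 2.537 × 8.70/16.73 = 1.32 V.

V_out ≈ 1.32 V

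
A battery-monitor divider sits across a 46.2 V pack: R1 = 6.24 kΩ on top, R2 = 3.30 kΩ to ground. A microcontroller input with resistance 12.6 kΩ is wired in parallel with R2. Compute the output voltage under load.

V_out ≈ 13.6 V

The load sits in parallel with R2: R2‖R_L = (3.30 × 12.6) / (3.30 + 12.6) = 2.615 kΩ.
V_out = 46.2 × 2.615 / (6.24 + 2.615) = 46.2 × 2.615/8.855 = 13.6 V.
(Unloaded it would have been 16.0 V.)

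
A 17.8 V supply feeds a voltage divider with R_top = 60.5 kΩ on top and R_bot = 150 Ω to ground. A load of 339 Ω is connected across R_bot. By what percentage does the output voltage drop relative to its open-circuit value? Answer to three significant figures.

30.6 %

The divider's output (Thévenin) resistance is R_top‖R_bot = 149.6 Ω.
Fractional drop under load = R_th/(R_th + R_L) = 149.6 / (149.6 + 339) = 0.3062.
So the output falls by 30.6 %.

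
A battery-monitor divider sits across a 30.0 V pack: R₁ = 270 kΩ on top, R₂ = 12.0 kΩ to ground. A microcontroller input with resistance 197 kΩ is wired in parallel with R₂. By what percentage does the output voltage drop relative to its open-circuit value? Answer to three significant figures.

The divider's output (Thévenin) resistance is R₁‖R₂ = 11.49 kΩ.
Fractional drop under load = R_th/(R_th + R_L) = 11.49 / (11.49 + 197) = 0.05511.
So the output falls by 5.51 %.

5.51 %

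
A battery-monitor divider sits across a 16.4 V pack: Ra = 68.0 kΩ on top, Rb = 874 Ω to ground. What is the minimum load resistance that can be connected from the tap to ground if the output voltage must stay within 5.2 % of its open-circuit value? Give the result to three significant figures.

R_L(min) ≈ 15.7 kΩ

Output resistance R_th = Ra‖Rb = (68000 × 874)/68870 = 862.9 Ω.
The fractional drop is R_th/(R_th + R_L); requiring this ≤ 0.0520 gives R_L ≥ R_th(1/0.0520 − 1) = 862.9 × 18.23 = 15.7 kΩ.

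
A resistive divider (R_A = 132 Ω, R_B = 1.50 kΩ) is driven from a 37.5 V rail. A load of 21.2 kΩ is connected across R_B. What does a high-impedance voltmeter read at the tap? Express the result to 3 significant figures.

The load sits in parallel with R_B: R_B‖R_L = (1500 × 21200) / (1500 + 21200) = 1401 Ω.
V_out = 37.5 × 1401 / (132 + 1401) = 37.5 × 1401/1533 = 34.3 V.
(Unloaded it would have been 34.5 V.)

V_out ≈ 34.3 V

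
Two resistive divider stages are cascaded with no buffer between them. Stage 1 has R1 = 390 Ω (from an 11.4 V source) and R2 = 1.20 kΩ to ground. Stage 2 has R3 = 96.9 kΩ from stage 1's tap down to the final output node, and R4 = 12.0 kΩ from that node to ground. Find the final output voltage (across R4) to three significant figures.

V_out ≈ 0.946 V

Stage 2 presents R3+R4 = 108900 Ω as a load on stage 1's tap.
Stage 1's lower leg becomes R2‖(R3+R4) = 1187 Ω, so V_mid = 11.4 × 1187/1577 = 8.581 V.
Stage 2 is itself unloaded: V_out = V_mid × R4/(R3+R4) = 8.581 × 12000/108900 = 0.946 V.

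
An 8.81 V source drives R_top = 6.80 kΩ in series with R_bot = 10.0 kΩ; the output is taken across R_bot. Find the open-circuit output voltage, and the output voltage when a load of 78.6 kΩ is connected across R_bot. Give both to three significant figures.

Open-circuit: V = 8.81 × 10.0/(6.80 + 10.0) = 5.24 V.
With the load, R_bot becomes R_bot‖R_L = 8.871 kΩ, so V = 8.81 × 8.871/15.67 = 4.99 V.

Unloaded: 5.24 V; loaded: 4.99 V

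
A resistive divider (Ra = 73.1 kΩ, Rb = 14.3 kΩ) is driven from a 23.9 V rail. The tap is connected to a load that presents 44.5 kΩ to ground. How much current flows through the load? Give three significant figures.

Rb‖R_L = 10.82 kΩ; V_out = 23.9 × 10.82/83.92 = 3.082 V.
I_L = V_out / R_L = 3.082 / 44.5 kΩ = 0.0693 mA.

I_L ≈ 0.0693 mA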